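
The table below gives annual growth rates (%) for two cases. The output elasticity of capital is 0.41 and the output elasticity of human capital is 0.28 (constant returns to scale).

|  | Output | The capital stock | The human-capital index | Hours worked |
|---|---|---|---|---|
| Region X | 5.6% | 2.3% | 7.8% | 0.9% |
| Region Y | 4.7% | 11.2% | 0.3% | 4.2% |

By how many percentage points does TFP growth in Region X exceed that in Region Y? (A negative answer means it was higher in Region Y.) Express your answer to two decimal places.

Labor's share = 1 − 0.41 − 0.28 = 0.31.
Region X: TFP = 5.6 − 0.943 − 2.184 − 0.279 = 2.194%.
Region Y: TFP = 4.7 − 4.592 − 0.084 − 1.302 = -1.278%.
Difference = 2.194 − (-1.278) = 3.472 pp.

3.47 percentage points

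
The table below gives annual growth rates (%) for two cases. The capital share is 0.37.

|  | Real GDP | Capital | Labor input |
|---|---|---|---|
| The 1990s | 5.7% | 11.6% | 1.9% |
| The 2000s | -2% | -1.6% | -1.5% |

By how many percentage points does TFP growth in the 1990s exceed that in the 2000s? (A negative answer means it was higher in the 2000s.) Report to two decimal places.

0.67 percentage points

Labor's share = 1 − 0.37 = 0.63.
The 1990s: TFP = 5.7 − 4.292 − 1.197 = 0.211%.
The 2000s: TFP = -2 + 0.592 + 0.945 = -0.463%.
Difference = 0.211 − (-0.463) = 0.674 pp.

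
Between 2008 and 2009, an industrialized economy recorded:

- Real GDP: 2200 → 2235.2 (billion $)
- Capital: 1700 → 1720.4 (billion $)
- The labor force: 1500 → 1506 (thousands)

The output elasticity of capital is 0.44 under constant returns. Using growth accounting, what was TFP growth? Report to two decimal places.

Real GDP growth = (2235.2 − 2200) / 2200 = 1.6%.
Capital growth = (1720.4 − 1700) / 1700 = 1.2%.
The labor force growth = (1506 − 1500) / 1500 = 0.4%.
Labor's share = 1 − 0.44 = 0.56.
Capital: 0.44 × 1.2 = 0.528 pp.
The labor force: 0.56 × 0.4 = 0.224 pp.
TFP growth = 1.6 − 0.752 = 0.848%.

TFP grew 0.85%.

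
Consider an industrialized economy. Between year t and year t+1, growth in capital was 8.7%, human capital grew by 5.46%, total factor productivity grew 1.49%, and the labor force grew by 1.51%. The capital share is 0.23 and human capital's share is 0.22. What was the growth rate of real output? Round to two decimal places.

Labor's share = 1 − 0.23 − 0.22 = 0.55.
Capital: 0.23 × 8.7 = 2.001 pp.
Human capital: 0.22 × 5.46 = 1.2012 pp.
The labor force: 0.55 × 1.51 = 0.8305 pp.
Output growth = 1.49 + 4.0327 = 5.5227%.

Real output grew 5.52%.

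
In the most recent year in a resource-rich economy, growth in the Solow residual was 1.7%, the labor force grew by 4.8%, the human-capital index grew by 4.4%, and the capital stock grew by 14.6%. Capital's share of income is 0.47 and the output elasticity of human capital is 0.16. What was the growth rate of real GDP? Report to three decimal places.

Real GDP grew 11.042%.

Labor's share = 1 − 0.47 − 0.16 = 0.37.
The capital stock: 0.47 × 14.6 = 6.862 pp.
The human-capital index: 0.16 × 4.4 = 0.704 pp.
The labor force: 0.37 × 4.8 = 1.776 pp.
Output growth = 1.7 + 9.342 = 11.042%.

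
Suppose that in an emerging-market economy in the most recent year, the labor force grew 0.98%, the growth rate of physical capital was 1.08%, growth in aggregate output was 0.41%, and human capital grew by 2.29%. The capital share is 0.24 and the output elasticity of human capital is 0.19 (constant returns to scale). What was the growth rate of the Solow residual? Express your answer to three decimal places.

Labor's share = 1 − 0.24 − 0.19 = 0.57.
Physical capital: 0.24 × 1.08 = 0.2592 pp.
Human capital: 0.19 × 2.29 = 0.4351 pp.
The labor force: 0.57 × 0.98 = 0.5586 pp.
TFP growth = 0.41 − 1.2529 = -0.8429%.

-0.843%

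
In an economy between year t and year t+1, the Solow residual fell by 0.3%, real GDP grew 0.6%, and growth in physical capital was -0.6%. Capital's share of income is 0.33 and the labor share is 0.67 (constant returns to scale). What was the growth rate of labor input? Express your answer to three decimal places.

Labor's share = 1 − 0.33 = 0.67.
gY = gA + 0.33×(-0.6) + 0.67×g.
0.67×g = 0.6 + 0.3 + 0.198 = 1.098.
g = 1.098 / 0.67 = 1.63881%.

Labor input grew 1.639%.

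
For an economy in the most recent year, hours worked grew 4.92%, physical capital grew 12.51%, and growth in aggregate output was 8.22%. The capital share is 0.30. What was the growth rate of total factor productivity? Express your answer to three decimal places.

Labor's share = 1 − 0.3 = 0.7.
Physical capital: 0.3 × 12.51 = 3.753 pp.
Hours worked: 0.7 × 4.92 = 3.444 pp.
TFP growth = 8.22 − 7.197 = 1.023%.

1.023%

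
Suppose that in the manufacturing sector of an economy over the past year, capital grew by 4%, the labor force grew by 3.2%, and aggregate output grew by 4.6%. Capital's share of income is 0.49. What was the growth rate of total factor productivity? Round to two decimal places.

1.01%

Labor's share = 1 − 0.49 = 0.51.
Capital: 0.49 × 4 = 1.96 pp.
The labor force: 0.51 × 3.2 = 1.632 pp.
TFP growth = 4.6 − 3.592 = 1.008%.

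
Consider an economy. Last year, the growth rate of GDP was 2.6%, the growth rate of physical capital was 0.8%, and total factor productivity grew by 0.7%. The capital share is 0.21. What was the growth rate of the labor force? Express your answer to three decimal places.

2.192%

Labor's share = 1 − 0.21 = 0.79.
gY = gA + 0.21×0.8 + 0.79×g.
0.79×g = 2.6 − 0.7 − 0.168 = 1.732.
g = 1.732 / 0.79 = 2.19241%.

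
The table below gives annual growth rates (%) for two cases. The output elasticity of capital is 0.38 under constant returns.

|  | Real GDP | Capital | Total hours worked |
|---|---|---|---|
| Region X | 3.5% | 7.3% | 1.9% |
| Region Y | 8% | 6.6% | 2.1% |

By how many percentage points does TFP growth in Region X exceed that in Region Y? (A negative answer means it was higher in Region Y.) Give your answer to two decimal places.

-4.64 percentage points

Labor's share = 1 − 0.38 = 0.62.
Region X: TFP = 3.5 − 2.774 − 1.178 = -0.452%.
Region Y: TFP = 8 − 2.508 − 1.302 = 4.19%.
Difference = -0.452 − (4.19) = -4.642 pp.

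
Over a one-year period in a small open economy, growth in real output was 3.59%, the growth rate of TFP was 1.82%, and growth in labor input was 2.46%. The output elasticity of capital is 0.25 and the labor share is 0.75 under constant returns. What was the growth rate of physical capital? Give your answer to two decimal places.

-0.30%

Labor's share = 1 − 0.25 = 0.75.
gY = gA + 0.75×2.46 + 0.25×g.
0.25×g = 3.59 − 1.82 − 1.845 = -0.075.
g = -0.075 / 0.25 = -0.3%.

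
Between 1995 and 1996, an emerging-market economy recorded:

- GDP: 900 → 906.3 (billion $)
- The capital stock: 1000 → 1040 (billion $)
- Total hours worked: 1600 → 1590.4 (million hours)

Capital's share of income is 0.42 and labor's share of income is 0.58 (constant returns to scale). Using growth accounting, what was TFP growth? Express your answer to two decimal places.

GDP growth = (906.3 − 900) / 900 = 0.7%.
The capital stock growth = (1040 − 1000) / 1000 = 4%.
Total hours worked growth = (1590.4 − 1600) / 1600 = -0.6%.
Labor's share = 1 − 0.42 = 0.58.
The capital stock: 0.42 × 4 = 1.68 pp.
Total hours worked: 0.58 × (-0.6) = -0.348 pp.
TFP growth = 0.7 − 1.332 = -0.632%.

-0.63%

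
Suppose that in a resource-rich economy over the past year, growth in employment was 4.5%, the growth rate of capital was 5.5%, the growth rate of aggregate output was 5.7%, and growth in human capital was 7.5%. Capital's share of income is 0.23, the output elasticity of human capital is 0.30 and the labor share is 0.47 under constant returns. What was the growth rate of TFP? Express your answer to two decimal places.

Labor's share = 1 − 0.23 − 0.3 = 0.47.
Capital: 0.23 × 5.5 = 1.265 pp.
Human capital: 0.3 × 7.5 = 2.25 pp.
Employment: 0.47 × 4.5 = 2.115 pp.
TFP growth = 5.7 − 5.63 = 0.07%.

0.07%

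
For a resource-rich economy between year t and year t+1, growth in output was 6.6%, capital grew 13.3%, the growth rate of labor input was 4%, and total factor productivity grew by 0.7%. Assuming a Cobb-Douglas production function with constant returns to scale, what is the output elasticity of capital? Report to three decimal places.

gY = gA + α·gK + (1−α)·gL, so gY − gA − gL = α(gK − gL).
6.6 − 0.7 − 4 = α × (13.3 − 4).
1.9 = 9.3 α, so α = 0.2043.

The output elasticity of capital is 0.204.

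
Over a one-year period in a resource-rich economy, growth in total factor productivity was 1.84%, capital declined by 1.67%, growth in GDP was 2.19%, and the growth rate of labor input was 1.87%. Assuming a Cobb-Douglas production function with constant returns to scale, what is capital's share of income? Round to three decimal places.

α = 0.429

gY = gA + α·gK + (1−α)·gL, so gY − gA − gL = α(gK − gL).
2.19 − 1.84 − 1.87 = α × (-1.67 − 1.87).
-1.52 = -3.54 α, so α = 0.42938.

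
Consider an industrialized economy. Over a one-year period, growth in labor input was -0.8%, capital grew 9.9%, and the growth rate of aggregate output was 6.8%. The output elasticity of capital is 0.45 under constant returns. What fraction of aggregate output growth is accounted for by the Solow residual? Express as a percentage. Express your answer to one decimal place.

41.0%

Labor's share = 1 − 0.45 = 0.55.
Capital: 0.45 × 9.9 = 4.455 pp.
Labor input: 0.55 × (-0.8) = -0.44 pp.
TFP growth = 6.8 − 4.015 = 2.785%.
TFP share of growth = 2.785 / 6.8 × 100 = 40.956%.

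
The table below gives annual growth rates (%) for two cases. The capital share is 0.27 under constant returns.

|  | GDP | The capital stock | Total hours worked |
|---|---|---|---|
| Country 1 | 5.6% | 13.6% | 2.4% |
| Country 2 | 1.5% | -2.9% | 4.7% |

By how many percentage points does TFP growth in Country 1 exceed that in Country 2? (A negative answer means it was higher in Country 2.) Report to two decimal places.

Labor's share = 1 − 0.27 = 0.73.
Country 1: TFP = 5.6 − 3.672 − 1.752 = 0.176%.
Country 2: TFP = 1.5 + 0.783 − 3.431 = -1.148%.
Difference = 0.176 − (-1.148) = 1.324 pp.

1.32 percentage points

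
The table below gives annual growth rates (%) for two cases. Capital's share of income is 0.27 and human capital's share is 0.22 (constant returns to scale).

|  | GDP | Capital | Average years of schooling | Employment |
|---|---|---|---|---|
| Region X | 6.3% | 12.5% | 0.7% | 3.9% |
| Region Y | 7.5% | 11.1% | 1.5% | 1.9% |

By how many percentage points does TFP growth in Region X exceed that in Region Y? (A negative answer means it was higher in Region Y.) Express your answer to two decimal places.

Labor's share = 1 − 0.27 − 0.22 = 0.51.
Region X: TFP = 6.3 − 3.375 − 0.154 − 1.989 = 0.782%.
Region Y: TFP = 7.5 − 2.997 − 0.33 − 0.969 = 3.204%.
Difference = 0.782 − (3.204) = -2.422 pp.

-2.42 percentage points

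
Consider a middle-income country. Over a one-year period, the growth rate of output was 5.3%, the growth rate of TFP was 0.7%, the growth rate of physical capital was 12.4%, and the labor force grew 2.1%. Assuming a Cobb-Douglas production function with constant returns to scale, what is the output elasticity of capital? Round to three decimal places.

α = 0.243

gY = gA + α·gK + (1−α)·gL, so gY − gA − gL = α(gK − gL).
5.3 − 0.7 − 2.1 = α × (12.4 − 2.1).
2.5 = 10.3 α, so α = 0.24272.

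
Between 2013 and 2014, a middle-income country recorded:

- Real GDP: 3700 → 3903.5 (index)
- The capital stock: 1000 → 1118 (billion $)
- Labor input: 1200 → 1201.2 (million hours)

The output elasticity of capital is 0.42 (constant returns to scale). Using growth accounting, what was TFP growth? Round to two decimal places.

Real GDP growth = (3903.5 − 3700) / 3700 = 5.5%.
The capital stock growth = (1118 − 1000) / 1000 = 11.8%.
Labor input growth = (1201.2 − 1200) / 1200 = 0.1%.
Labor's share = 1 − 0.42 = 0.58.
The capital stock: 0.42 × 11.8 = 4.956 pp.
Labor input: 0.58 × 0.1 = 0.058 pp.
TFP growth = 5.5 − 5.014 = 0.486%.

0.49%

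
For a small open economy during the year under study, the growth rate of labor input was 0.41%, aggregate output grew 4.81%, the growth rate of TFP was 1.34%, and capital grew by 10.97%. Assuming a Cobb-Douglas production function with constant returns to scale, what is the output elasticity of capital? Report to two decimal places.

The output elasticity of capital is 0.29.

gY = gA + α·gK + (1−α)·gL, so gY − gA − gL = α(gK − gL).
4.81 − 1.34 − 0.41 = α × (10.97 − 0.41).
3.06 = 10.56 α, so α = 0.2898.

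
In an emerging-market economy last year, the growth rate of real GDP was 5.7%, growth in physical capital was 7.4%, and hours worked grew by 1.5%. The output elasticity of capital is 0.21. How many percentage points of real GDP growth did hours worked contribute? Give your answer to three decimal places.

1.185 pp

Labor's share = 1 − 0.21 = 0.79.
Contribution = share × growth = 0.79 × 1.5 = 1.185 pp.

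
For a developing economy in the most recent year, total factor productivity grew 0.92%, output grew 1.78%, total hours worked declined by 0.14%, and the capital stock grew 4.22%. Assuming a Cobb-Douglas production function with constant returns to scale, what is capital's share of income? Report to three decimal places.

0.229

gY = gA + α·gK + (1−α)·gL, so gY − gA − gL = α(gK − gL).
1.78 − 0.92 + 0.14 = α × (4.22 − (-0.14)).
1 = 4.36 α, so α = 0.22936.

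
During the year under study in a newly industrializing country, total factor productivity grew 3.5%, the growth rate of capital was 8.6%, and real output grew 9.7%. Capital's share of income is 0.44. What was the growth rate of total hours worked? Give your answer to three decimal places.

Labor's share = 1 − 0.44 = 0.56.
gY = gA + 0.44×8.6 + 0.56×g.
0.56×g = 9.7 − 3.5 − 3.784 = 2.416.
g = 2.416 / 0.56 = 4.31429%.

4.314%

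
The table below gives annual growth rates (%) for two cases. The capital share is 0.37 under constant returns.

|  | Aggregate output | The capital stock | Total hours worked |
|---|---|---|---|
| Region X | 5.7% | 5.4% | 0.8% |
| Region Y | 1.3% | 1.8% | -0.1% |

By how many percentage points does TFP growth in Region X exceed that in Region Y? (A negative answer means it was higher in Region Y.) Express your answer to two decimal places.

2.50 percentage points

Labor's share = 1 − 0.37 = 0.63.
Region X: TFP = 5.7 − 1.998 − 0.504 = 3.198%.
Region Y: TFP = 1.3 − 0.666 + 0.063 = 0.697%.
Difference = 3.198 − (0.697) = 2.501 pp.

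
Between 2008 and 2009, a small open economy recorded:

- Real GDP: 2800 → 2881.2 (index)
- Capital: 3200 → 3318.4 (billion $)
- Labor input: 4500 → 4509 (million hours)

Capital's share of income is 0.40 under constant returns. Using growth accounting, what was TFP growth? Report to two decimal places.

Real GDP growth = (2881.2 − 2800) / 2800 = 2.9%.
Capital growth = (3318.4 − 3200) / 3200 = 3.7%.
Labor input growth = (4509 − 4500) / 4500 = 0.2%.
Labor's share = 1 − 0.4 = 0.6.
Capital: 0.4 × 3.7 = 1.48 pp.
Labor input: 0.6 × 0.2 = 0.12 pp.
TFP growth = 2.9 − 1.6 = 1.3%.

1.30%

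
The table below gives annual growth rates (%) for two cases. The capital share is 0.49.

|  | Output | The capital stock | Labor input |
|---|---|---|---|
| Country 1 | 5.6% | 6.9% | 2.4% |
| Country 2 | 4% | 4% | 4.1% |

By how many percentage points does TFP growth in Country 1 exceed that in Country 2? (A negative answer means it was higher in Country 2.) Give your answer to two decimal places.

Labor's share = 1 − 0.49 = 0.51.
Country 1: TFP = 5.6 − 3.381 − 1.224 = 0.995%.
Country 2: TFP = 4 − 1.96 − 2.091 = -0.051%.
Difference = 0.995 − (-0.051) = 1.046 pp.

1.05 percentage points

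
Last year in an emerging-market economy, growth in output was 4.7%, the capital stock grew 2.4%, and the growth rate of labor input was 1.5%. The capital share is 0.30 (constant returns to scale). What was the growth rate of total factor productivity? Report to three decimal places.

Labor's share = 1 − 0.3 = 0.7.
The capital stock: 0.3 × 2.4 = 0.72 pp.
Labor input: 0.7 × 1.5 = 1.05 pp.
TFP growth = 4.7 − 1.77 = 2.93%.

Total factor productivity grew 2.930%.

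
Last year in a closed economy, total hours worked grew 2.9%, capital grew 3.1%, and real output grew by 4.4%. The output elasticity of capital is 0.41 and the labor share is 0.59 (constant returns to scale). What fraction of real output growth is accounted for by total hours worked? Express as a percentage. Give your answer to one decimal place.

Total hours worked accounted for 38.9% of growth.

Labor's share = 1 − 0.41 = 0.59.
Total hours worked contributed 0.59 × 2.9 = 1.711 pp.
Share of growth = 1.711 / 4.4 × 100 = 38.886%.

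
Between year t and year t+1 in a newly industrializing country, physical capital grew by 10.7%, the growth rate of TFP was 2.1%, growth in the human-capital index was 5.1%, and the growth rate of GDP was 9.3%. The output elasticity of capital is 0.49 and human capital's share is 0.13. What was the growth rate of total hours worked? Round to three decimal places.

Labor's share = 1 − 0.49 − 0.13 = 0.38.
gY = gA + 0.49×10.7 + 0.13×5.1 + 0.38×g.
0.38×g = 9.3 − 2.1 − 5.906 = 1.294.
g = 1.294 / 0.38 = 3.40526%.

3.405%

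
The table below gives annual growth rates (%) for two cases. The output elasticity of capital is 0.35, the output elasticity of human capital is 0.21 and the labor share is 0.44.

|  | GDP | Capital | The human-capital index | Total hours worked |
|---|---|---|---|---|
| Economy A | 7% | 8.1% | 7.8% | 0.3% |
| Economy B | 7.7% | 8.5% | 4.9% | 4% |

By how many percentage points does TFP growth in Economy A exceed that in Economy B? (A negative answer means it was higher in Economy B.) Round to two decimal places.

0.46 percentage points

Labor's share = 1 − 0.35 − 0.21 = 0.44.
Economy A: TFP = 7 − 2.835 − 1.638 − 0.132 = 2.395%.
Economy B: TFP = 7.7 − 2.975 − 1.029 − 1.76 = 1.936%.
Difference = 2.395 − (1.936) = 0.459 pp.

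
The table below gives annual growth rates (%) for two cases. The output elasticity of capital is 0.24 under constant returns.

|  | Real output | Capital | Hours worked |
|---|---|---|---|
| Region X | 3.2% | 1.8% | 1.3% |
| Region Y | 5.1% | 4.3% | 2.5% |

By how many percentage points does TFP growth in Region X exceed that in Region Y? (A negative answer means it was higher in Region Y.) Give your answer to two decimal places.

-0.39 percentage points

Labor's share = 1 − 0.24 = 0.76.
Region X: TFP = 3.2 − 0.432 − 0.988 = 1.78%.
Region Y: TFP = 5.1 − 1.032 − 1.9 = 2.168%.
Difference = 1.78 − (2.168) = -0.388 pp.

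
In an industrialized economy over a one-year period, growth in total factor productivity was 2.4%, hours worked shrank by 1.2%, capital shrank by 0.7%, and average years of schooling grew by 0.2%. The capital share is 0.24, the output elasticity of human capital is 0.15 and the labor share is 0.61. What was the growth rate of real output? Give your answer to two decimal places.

Real output grew 1.53%.

Labor's share = 1 − 0.24 − 0.15 = 0.61.
Capital: 0.24 × (-0.7) = -0.168 pp.
Average years of schooling: 0.15 × 0.2 = 0.03 pp.
Hours worked: 0.61 × (-1.2) = -0.732 pp.
Output growth = 2.4 + (-0.87) = 1.53%.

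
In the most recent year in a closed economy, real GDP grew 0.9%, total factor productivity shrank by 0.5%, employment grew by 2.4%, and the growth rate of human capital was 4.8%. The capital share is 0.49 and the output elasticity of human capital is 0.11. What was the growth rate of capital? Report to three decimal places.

Labor's share = 1 − 0.49 − 0.11 = 0.4.
gY = gA + 0.11×4.8 + 0.4×2.4 + 0.49×g.
0.49×g = 0.9 + 0.5 − 1.488 = -0.088.
g = -0.088 / 0.49 = -0.17959%.

-0.180%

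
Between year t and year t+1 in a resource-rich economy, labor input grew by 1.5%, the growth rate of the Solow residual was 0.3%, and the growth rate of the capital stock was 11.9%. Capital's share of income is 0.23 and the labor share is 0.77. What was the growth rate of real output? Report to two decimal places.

Labor's share = 1 − 0.23 = 0.77.
The capital stock: 0.23 × 11.9 = 2.737 pp.
Labor input: 0.77 × 1.5 = 1.155 pp.
Output growth = 0.3 + 3.892 = 4.192%.

Real output growth was 4.19%.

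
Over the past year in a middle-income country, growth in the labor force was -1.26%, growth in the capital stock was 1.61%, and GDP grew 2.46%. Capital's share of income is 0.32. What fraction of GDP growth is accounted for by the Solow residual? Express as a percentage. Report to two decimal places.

113.89%

Labor's share = 1 − 0.32 = 0.68.
The capital stock: 0.32 × 1.61 = 0.5152 pp.
The labor force: 0.68 × (-1.26) = -0.8568 pp.
TFP growth = 2.46 + 0.3416 = 2.8016%.
TFP share of growth = 2.8016 / 2.46 × 100 = 113.8862%.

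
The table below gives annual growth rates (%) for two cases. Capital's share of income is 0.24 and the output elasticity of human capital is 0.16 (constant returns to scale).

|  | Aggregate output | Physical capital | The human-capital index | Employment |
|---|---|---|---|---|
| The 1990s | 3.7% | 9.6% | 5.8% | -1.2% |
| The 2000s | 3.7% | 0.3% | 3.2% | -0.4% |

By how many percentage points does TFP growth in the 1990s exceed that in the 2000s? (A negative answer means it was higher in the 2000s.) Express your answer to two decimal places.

-2.17 percentage points

Labor's share = 1 − 0.24 − 0.16 = 0.6.
The 1990s: TFP = 3.7 − 2.304 − 0.928 + 0.72 = 1.188%.
The 2000s: TFP = 3.7 − 0.072 − 0.512 + 0.24 = 3.356%.
Difference = 1.188 − (3.356) = -2.168 pp.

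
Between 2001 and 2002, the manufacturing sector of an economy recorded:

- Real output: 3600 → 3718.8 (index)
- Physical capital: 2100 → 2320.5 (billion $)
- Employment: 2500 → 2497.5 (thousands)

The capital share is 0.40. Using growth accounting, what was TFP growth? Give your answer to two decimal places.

-0.84%

Real output growth = (3718.8 − 3600) / 3600 = 3.3%.
Physical capital growth = (2320.5 − 2100) / 2100 = 10.5%.
Employment growth = (2497.5 − 2500) / 2500 = -0.1%.
Labor's share = 1 − 0.4 = 0.6.
Physical capital: 0.4 × 10.5 = 4.2 pp.
Employment: 0.6 × (-0.1) = -0.06 pp.
TFP growth = 3.3 − 4.14 = -0.84%.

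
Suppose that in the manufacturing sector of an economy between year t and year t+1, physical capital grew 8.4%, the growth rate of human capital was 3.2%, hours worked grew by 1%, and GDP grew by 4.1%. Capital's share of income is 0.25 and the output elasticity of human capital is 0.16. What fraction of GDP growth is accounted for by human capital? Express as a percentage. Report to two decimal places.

Human capital contributed 0.16 × 3.2 = 0.512 pp.
Share of growth = 0.512 / 4.1 × 100 = 12.4878%.

Human capital accounted for 12.49% of growth.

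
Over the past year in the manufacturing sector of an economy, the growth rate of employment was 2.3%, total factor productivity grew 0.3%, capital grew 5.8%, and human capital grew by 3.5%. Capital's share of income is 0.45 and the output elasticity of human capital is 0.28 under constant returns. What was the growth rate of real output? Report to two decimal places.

Real output grew 4.51%.

Labor's share = 1 − 0.45 − 0.28 = 0.27.
Capital: 0.45 × 5.8 = 2.61 pp.
Human capital: 0.28 × 3.5 = 0.98 pp.
Employment: 0.27 × 2.3 = 0.621 pp.
Output growth = 0.3 + 4.211 = 4.511%.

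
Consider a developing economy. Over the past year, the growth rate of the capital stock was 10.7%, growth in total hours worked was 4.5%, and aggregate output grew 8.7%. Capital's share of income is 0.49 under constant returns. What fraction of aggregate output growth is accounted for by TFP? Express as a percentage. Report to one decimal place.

Labor's share = 1 − 0.49 = 0.51.
The capital stock: 0.49 × 10.7 = 5.243 pp.
Total hours worked: 0.51 × 4.5 = 2.295 pp.
TFP growth = 8.7 − 7.538 = 1.162%.
TFP share of growth = 1.162 / 8.7 × 100 = 13.356%.

TFP accounted for 13.4% of growth.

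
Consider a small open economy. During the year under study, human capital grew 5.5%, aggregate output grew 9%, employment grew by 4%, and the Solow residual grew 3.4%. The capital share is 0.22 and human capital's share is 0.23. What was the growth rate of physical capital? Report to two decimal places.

Labor's share = 1 − 0.22 − 0.23 = 0.55.
gY = gA + 0.23×5.5 + 0.55×4 + 0.22×g.
0.22×g = 9 − 3.4 − 3.465 = 2.135.
g = 2.135 / 0.22 = 9.7045%.

Physical capital grew 9.70%.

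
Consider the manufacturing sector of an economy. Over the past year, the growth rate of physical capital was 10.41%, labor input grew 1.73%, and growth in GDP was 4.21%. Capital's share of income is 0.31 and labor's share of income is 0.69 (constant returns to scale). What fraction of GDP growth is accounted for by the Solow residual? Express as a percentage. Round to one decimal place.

The Solow residual accounted for -5.0% of growth.

Labor's share = 1 − 0.31 = 0.69.
Physical capital: 0.31 × 10.41 = 3.2271 pp.
Labor input: 0.69 × 1.73 = 1.1937 pp.
TFP growth = 4.21 − 4.4208 = -0.2108%.
TFP share of growth = -0.2108 / 4.21 × 100 = -5.007%.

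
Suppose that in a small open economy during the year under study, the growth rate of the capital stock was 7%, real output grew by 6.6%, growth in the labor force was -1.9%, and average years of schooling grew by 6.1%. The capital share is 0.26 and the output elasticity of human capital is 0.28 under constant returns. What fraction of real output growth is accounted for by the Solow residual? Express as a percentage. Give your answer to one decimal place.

59.8%

Labor's share = 1 − 0.26 − 0.28 = 0.46.
The capital stock: 0.26 × 7 = 1.82 pp.
Average years of schooling: 0.28 × 6.1 = 1.708 pp.
The labor force: 0.46 × (-1.9) = -0.874 pp.
TFP growth = 6.6 − 2.654 = 3.946%.
TFP share of growth = 3.946 / 6.6 × 100 = 59.788%.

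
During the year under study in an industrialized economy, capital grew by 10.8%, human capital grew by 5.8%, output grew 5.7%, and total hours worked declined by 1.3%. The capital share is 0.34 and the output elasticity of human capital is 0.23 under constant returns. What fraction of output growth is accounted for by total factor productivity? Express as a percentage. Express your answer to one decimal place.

Total factor productivity accounted for 22.0% of growth.

Labor's share = 1 − 0.34 − 0.23 = 0.43.
Capital: 0.34 × 10.8 = 3.672 pp.
Human capital: 0.23 × 5.8 = 1.334 pp.
Total hours worked: 0.43 × (-1.3) = -0.559 pp.
TFP growth = 5.7 − 4.447 = 1.253%.
TFP share of growth = 1.253 / 5.7 × 100 = 21.982%.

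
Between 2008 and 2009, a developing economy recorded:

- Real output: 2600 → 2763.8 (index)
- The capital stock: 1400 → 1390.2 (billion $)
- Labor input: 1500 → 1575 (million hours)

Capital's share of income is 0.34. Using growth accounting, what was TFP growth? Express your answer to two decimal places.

Real output growth = (2763.8 − 2600) / 2600 = 6.3%.
The capital stock growth = (1390.2 − 1400) / 1400 = -0.7%.
Labor input growth = (1575 − 1500) / 1500 = 5%.
Labor's share = 1 − 0.34 = 0.66.
The capital stock: 0.34 × (-0.7) = -0.238 pp.
Labor input: 0.66 × 5 = 3.3 pp.
TFP growth = 6.3 − 3.062 = 3.238%.

3.24%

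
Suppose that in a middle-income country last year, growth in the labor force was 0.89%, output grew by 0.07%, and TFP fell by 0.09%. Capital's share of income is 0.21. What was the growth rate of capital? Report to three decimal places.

-2.586%

Labor's share = 1 − 0.21 = 0.79.
gY = gA + 0.79×0.89 + 0.21×g.
0.21×g = 0.07 + 0.09 − 0.7031 = -0.5431.
g = -0.5431 / 0.21 = -2.58619%.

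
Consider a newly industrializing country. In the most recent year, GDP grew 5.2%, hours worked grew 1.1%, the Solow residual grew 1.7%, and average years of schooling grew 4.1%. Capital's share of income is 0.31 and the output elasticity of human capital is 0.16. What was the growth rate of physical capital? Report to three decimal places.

Labor's share = 1 − 0.31 − 0.16 = 0.53.
gY = gA + 0.16×4.1 + 0.53×1.1 + 0.31×g.
0.31×g = 5.2 − 1.7 − 1.239 = 2.261.
g = 2.261 / 0.31 = 7.29355%.

7.294%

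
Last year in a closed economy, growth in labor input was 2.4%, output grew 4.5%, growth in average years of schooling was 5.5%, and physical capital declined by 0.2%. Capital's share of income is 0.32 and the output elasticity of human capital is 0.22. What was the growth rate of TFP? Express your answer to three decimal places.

Labor's share = 1 − 0.32 − 0.22 = 0.46.
Physical capital: 0.32 × (-0.2) = -0.064 pp.
Average years of schooling: 0.22 × 5.5 = 1.21 pp.
Labor input: 0.46 × 2.4 = 1.104 pp.
TFP growth = 4.5 − 2.25 = 2.25%.

2.250%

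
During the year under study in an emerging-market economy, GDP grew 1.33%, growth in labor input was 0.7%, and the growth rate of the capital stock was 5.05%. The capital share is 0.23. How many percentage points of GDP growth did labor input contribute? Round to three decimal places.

0.539 pp

Labor's share = 1 − 0.23 = 0.77.
Contribution = share × growth = 0.77 × 0.7 = 0.539 pp.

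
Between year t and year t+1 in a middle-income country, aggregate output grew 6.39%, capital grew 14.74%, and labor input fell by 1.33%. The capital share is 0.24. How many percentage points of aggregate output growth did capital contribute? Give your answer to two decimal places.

Contribution = share × growth = 0.24 × 14.74 = 3.5376 pp.

3.54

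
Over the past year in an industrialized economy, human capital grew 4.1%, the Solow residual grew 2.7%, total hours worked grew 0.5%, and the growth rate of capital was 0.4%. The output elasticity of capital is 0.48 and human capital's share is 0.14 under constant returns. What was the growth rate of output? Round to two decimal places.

Output grew 3.66%.

Labor's share = 1 − 0.48 − 0.14 = 0.38.
Capital: 0.48 × 0.4 = 0.192 pp.
Human capital: 0.14 × 4.1 = 0.574 pp.
Total hours worked: 0.38 × 0.5 = 0.19 pp.
Output growth = 2.7 + 0.956 = 3.656%.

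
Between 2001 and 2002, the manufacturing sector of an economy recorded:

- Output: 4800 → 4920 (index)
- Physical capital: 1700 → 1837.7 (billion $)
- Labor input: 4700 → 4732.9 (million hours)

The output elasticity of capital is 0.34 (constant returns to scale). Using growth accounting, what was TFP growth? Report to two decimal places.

Output growth = (4920 − 4800) / 4800 = 2.5%.
Physical capital growth = (1837.7 − 1700) / 1700 = 8.1%.
Labor input growth = (4732.9 − 4700) / 4700 = 0.7%.
Labor's share = 1 − 0.34 = 0.66.
Physical capital: 0.34 × 8.1 = 2.754 pp.
Labor input: 0.66 × 0.7 = 0.462 pp.
TFP growth = 2.5 − 3.216 = -0.716%.

-0.72%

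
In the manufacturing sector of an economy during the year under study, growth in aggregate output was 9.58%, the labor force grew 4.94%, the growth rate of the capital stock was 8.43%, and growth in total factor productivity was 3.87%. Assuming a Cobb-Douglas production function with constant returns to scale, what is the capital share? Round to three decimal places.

The capital share is 0.221.

gY = gA + α·gK + (1−α)·gL, so gY − gA − gL = α(gK − gL).
9.58 − 3.87 − 4.94 = α × (8.43 − 4.94).
0.77 = 3.49 α, so α = 0.22063.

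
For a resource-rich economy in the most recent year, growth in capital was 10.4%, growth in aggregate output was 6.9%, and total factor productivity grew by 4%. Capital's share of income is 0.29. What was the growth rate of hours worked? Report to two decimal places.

Labor's share = 1 − 0.29 = 0.71.
gY = gA + 0.29×10.4 + 0.71×g.
0.71×g = 6.9 − 4 − 3.016 = -0.116.
g = -0.116 / 0.71 = -0.1634%.

-0.16%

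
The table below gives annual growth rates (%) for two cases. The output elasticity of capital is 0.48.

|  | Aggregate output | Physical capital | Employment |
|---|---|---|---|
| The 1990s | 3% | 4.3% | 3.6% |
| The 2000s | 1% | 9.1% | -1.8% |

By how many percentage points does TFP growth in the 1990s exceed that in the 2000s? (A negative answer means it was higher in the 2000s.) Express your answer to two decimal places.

1.50 percentage points

Labor's share = 1 − 0.48 = 0.52.
The 1990s: TFP = 3 − 2.064 − 1.872 = -0.936%.
The 2000s: TFP = 1 − 4.368 + 0.936 = -2.432%.
Difference = -0.936 − (-2.432) = 1.496 pp.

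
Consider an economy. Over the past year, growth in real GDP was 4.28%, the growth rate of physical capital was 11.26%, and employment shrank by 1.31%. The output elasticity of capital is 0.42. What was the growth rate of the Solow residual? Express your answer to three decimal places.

Labor's share = 1 − 0.42 = 0.58.
Physical capital: 0.42 × 11.26 = 4.7292 pp.
Employment: 0.58 × (-1.31) = -0.7598 pp.
TFP growth = 4.28 − 3.9694 = 0.3106%.

The Solow residual grew 0.311%.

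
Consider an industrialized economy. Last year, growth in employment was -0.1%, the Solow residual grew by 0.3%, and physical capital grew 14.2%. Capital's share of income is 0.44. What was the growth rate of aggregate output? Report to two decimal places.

6.49%

Labor's share = 1 − 0.44 = 0.56.
Physical capital: 0.44 × 14.2 = 6.248 pp.
Employment: 0.56 × (-0.1) = -0.056 pp.
Output growth = 0.3 + 6.192 = 6.492%.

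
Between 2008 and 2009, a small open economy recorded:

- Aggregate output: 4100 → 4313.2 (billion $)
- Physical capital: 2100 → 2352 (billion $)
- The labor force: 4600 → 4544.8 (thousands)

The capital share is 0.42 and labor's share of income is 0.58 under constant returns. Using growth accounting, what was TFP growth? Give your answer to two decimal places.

0.86%

Aggregate output growth = (4313.2 − 4100) / 4100 = 5.2%.
Physical capital growth = (2352 − 2100) / 2100 = 12%.
The labor force growth = (4544.8 − 4600) / 4600 = -1.2%.
Labor's share = 1 − 0.42 = 0.58.
Physical capital: 0.42 × 12 = 5.04 pp.
The labor force: 0.58 × (-1.2) = -0.696 pp.
TFP growth = 5.2 − 4.344 = 0.856%.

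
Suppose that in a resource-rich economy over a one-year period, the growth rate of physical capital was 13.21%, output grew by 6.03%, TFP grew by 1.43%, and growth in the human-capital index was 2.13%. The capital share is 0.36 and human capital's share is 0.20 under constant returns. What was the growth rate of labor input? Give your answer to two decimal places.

Labor's share = 1 − 0.36 − 0.2 = 0.44.
gY = gA + 0.36×13.21 + 0.2×2.13 + 0.44×g.
0.44×g = 6.03 − 1.43 − 5.1816 = -0.5816.
g = -0.5816 / 0.44 = -1.3218%.

-1.32%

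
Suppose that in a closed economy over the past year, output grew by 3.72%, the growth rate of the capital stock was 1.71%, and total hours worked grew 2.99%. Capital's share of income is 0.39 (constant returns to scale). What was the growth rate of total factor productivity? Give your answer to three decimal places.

1.229%

Labor's share = 1 − 0.39 = 0.61.
The capital stock: 0.39 × 1.71 = 0.6669 pp.
Total hours worked: 0.61 × 2.99 = 1.8239 pp.
TFP growth = 3.72 − 2.4908 = 1.2292%.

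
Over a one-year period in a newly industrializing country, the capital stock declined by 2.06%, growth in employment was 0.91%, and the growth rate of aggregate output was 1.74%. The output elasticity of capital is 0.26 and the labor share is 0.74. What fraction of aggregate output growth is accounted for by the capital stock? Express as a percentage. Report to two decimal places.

The capital stock contributed 0.26 × (-2.06) = -0.5356 pp.
Share of growth = -0.5356 / 1.74 × 100 = -30.7816%.

The capital stock accounted for -30.78% of growth.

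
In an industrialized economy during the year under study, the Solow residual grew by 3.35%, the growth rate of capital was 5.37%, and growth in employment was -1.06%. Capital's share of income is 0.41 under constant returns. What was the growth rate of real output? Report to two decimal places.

Labor's share = 1 − 0.41 = 0.59.
Capital: 0.41 × 5.37 = 2.2017 pp.
Employment: 0.59 × (-1.06) = -0.6254 pp.
Output growth = 3.35 + 1.5763 = 4.9263%.

Real output growth was 4.93%.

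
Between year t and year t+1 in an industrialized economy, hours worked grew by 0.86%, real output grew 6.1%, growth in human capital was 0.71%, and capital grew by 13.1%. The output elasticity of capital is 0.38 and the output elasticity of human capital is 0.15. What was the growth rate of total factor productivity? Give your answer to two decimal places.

Labor's share = 1 − 0.38 − 0.15 = 0.47.
Capital: 0.38 × 13.1 = 4.978 pp.
Human capital: 0.15 × 0.71 = 0.1065 pp.
Hours worked: 0.47 × 0.86 = 0.4042 pp.
TFP growth = 6.1 − 5.4887 = 0.6113%.

0.61%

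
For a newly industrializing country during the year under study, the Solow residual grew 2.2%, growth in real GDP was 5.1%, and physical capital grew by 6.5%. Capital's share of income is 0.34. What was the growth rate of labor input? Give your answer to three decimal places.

1.045%

Labor's share = 1 − 0.34 = 0.66.
gY = gA + 0.34×6.5 + 0.66×g.
0.66×g = 5.1 − 2.2 − 2.21 = 0.69.
g = 0.69 / 0.66 = 1.04545%.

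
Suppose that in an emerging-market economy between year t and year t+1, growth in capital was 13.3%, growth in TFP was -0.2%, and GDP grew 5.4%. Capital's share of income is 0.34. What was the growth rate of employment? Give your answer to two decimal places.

Labor's share = 1 − 0.34 = 0.66.
gY = gA + 0.34×13.3 + 0.66×g.
0.66×g = 5.4 + 0.2 − 4.522 = 1.078.
g = 1.078 / 0.66 = 1.6333%.

1.63%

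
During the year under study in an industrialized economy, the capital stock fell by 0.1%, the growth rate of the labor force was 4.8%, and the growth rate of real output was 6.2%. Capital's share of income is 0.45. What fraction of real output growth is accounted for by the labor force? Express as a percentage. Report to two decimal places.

Labor's share = 1 − 0.45 = 0.55.
The labor force contributed 0.55 × 4.8 = 2.64 pp.
Share of growth = 2.64 / 6.2 × 100 = 42.5806%.

The labor force accounted for 42.58% of growth.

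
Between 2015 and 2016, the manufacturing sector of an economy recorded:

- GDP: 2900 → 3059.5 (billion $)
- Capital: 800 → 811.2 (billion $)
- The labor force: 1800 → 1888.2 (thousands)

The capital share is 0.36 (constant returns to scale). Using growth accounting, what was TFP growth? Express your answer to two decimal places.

1.86%

GDP growth = (3059.5 − 2900) / 2900 = 5.5%.
Capital growth = (811.2 − 800) / 800 = 1.4%.
The labor force growth = (1888.2 − 1800) / 1800 = 4.9%.
Labor's share = 1 − 0.36 = 0.64.
Capital: 0.36 × 1.4 = 0.504 pp.
The labor force: 0.64 × 4.9 = 3.136 pp.
TFP growth = 5.5 − 3.64 = 1.86%.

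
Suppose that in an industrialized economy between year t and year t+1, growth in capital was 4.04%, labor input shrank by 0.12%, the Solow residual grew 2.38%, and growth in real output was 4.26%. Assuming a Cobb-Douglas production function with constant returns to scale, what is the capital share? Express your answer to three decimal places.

The capital share is 0.481.

gY = gA + α·gK + (1−α)·gL, so gY − gA − gL = α(gK − gL).
4.26 − 2.38 + 0.12 = α × (4.04 − (-0.12)).
2 = 4.16 α, so α = 0.48077.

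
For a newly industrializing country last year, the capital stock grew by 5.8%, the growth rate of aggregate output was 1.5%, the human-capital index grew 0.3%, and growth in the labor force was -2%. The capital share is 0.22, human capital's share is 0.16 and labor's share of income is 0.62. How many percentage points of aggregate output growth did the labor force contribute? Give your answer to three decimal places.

Labor's share = 1 − 0.22 − 0.16 = 0.62.
Contribution = share × growth = 0.62 × (-2) = -1.24 pp.

-1.240 percentage points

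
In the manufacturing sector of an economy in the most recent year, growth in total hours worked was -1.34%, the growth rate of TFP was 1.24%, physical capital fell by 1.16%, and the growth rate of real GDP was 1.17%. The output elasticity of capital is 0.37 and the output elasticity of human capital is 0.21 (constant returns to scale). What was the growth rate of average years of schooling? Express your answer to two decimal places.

Labor's share = 1 − 0.37 − 0.21 = 0.42.
gY = gA + 0.37×(-1.16) + 0.42×(-1.34) + 0.21×g.
0.21×g = 1.17 − 1.24 + 0.992 = 0.922.
g = 0.922 / 0.21 = 4.3905%.

4.39%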